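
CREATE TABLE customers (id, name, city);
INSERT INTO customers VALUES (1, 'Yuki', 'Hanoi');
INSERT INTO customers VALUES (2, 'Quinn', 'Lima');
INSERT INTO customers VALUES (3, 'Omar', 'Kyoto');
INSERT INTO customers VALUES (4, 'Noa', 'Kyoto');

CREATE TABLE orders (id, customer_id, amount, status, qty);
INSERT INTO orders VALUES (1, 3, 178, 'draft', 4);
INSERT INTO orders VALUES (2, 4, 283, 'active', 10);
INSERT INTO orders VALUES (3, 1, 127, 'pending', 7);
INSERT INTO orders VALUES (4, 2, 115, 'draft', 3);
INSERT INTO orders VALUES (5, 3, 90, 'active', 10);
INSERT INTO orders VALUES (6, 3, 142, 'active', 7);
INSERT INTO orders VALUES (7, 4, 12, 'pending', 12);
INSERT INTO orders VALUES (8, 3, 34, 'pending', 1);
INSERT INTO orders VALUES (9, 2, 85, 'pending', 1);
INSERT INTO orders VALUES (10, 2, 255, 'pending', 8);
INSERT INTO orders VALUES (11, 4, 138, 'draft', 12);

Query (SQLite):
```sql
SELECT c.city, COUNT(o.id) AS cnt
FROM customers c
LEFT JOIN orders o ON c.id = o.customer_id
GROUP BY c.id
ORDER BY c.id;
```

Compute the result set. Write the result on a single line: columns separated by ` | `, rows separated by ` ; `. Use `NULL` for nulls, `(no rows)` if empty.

LEFT JOIN keeps every customers row; unmatched ones get NULL for orders columns.
Group by customers.id and compute COUNT(o.id). COUNT(col) of an all-NULL group is 0.
  1: ids {3} → COUNT(o.id)=1
  2: ids {4, 9, 10} → COUNT(o.id)=3
  3: ids {1, 5, 6, 8} → COUNT(o.id)=4
  4: ids {2, 7, 11} → COUNT(o.id)=3

Hanoi | 1 ; Lima | 3 ; Kyoto | 4 ; Kyoto | 3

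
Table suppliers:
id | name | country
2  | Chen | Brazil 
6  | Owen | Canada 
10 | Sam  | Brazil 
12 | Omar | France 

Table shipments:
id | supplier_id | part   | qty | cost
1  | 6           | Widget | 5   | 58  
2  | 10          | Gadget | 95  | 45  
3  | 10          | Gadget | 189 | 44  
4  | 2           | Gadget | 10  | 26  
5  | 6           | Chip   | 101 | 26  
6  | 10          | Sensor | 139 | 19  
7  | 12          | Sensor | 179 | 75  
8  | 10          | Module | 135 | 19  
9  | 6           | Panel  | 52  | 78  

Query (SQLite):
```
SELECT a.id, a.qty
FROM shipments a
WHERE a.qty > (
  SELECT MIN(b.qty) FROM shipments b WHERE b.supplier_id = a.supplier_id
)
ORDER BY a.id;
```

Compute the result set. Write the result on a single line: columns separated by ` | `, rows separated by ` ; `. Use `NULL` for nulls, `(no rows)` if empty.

For each shipments row a, compute MIN(qty) over rows sharing a.supplier_id.
Keep row a if a.qty > that per-group MIN.
  supplier_id=2: MIN(qty) = 10
  supplier_id=6: MIN(qty) = 5
  supplier_id=10: MIN(qty) = 95
  supplier_id=12: MIN(qty) = 179

3 | 189 ; 5 | 101 ; 6 | 139 ; 8 | 135 ; 9 | 52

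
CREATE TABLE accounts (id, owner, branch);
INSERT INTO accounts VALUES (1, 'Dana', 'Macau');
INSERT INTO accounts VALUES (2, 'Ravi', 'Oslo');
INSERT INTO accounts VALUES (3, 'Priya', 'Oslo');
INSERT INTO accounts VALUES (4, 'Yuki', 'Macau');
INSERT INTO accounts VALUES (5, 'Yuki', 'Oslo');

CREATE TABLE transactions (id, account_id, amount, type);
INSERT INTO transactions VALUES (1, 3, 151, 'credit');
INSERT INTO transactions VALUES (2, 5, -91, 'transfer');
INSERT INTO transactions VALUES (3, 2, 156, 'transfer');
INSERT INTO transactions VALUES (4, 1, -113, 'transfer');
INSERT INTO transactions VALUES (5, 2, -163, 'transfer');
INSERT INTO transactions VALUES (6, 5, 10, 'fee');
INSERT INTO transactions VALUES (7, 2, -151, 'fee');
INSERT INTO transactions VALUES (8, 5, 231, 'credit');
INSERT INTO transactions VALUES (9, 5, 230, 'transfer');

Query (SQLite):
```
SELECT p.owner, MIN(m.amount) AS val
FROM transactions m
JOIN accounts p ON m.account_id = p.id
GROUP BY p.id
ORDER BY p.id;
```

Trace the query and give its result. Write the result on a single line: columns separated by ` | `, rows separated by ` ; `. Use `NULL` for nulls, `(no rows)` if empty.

Join each transactions row to its accounts via account_id.
Group joined rows by accounts.id; compute MIN(m.amount) per group.
  1: ids {4} → MIN(m.amount)=-113
  2: ids {3, 5, 7} → MIN(m.amount)=-163
  3: ids {1} → MIN(m.amount)=151
  5: ids {2, 6, 8, 9} → MIN(m.amount)=-91

Dana | -113 ; Ravi | -163 ; Priya | 151 ; Yuki | -91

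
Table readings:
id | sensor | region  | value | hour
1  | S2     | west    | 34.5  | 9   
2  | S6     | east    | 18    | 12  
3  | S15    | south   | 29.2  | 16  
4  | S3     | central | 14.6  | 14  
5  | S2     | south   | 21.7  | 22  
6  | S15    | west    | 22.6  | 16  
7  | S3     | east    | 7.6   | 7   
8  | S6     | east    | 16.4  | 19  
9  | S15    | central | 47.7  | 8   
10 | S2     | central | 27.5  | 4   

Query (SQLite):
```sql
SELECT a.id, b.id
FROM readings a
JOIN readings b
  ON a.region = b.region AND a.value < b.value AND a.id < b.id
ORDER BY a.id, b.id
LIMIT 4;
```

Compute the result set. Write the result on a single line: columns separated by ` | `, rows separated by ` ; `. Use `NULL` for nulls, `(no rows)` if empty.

Pairs (a,b) with same region, a.value < b.value, a.id < b.id.
region groups: central:{4,9,10} east:{2,7,8} south:{3,5} west:{1,6}
Ordered by (a.id, b.id); first 4.

4 | 9 ; 4 | 10 ; 7 | 8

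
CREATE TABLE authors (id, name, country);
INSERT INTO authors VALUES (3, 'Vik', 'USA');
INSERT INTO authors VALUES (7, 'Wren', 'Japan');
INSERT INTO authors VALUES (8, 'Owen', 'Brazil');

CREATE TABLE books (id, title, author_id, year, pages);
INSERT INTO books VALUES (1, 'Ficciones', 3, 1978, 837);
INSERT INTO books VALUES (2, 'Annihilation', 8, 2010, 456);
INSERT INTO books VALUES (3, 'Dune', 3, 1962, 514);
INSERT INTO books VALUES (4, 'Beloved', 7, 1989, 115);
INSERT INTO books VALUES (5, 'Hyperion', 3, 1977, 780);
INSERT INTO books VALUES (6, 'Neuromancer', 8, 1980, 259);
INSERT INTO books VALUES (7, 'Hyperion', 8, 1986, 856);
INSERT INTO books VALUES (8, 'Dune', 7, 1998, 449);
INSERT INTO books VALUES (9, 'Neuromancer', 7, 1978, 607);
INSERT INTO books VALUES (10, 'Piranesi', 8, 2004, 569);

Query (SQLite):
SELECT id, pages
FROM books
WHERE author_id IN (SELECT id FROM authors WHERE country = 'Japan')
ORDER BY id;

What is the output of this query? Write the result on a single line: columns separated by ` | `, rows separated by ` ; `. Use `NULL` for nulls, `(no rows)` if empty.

4 | 115 ; 8 | 449 ; 9 | 607

Inner query: authors.id where country = 'Japan'.
Outer: keep books rows whose author_id is in that set.
Inner query → {7}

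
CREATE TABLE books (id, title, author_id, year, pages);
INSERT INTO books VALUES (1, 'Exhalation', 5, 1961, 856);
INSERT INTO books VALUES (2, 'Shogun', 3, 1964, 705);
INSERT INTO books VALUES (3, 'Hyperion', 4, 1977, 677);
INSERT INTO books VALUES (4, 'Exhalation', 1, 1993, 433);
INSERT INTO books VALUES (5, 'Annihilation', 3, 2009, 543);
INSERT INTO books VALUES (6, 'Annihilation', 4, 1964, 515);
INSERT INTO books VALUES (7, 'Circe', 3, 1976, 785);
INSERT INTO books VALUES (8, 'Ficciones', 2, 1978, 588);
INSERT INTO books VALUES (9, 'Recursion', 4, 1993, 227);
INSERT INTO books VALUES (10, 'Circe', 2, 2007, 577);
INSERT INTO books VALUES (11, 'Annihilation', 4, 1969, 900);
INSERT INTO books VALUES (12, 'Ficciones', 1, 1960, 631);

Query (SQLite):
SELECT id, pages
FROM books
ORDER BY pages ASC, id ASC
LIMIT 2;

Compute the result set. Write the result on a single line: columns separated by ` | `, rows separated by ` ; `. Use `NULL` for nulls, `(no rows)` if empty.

Sort by pages asc, tiebreak id asc: (227, id=9), (433, id=4), (515, id=6), (543, id=5), (577, id=10) …. Take first 2.

9 | 227 ; 4 | 433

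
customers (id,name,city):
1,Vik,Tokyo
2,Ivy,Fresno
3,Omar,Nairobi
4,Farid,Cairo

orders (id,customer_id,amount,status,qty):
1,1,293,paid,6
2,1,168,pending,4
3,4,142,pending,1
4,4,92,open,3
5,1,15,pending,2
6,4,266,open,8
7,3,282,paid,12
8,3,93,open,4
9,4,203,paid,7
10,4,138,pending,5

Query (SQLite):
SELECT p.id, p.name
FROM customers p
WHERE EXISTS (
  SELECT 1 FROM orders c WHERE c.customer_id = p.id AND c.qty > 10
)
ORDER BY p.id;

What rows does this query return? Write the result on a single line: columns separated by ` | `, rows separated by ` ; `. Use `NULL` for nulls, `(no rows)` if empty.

3 | Omar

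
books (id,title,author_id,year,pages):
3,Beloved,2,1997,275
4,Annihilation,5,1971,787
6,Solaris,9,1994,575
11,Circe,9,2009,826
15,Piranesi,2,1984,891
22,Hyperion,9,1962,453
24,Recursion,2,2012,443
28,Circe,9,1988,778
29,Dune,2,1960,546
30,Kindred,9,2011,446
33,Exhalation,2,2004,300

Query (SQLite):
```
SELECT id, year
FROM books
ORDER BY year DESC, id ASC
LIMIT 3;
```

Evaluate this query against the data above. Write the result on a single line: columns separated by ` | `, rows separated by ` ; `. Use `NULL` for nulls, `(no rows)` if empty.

24 | 2012 ; 30 | 2011 ; 11 | 2009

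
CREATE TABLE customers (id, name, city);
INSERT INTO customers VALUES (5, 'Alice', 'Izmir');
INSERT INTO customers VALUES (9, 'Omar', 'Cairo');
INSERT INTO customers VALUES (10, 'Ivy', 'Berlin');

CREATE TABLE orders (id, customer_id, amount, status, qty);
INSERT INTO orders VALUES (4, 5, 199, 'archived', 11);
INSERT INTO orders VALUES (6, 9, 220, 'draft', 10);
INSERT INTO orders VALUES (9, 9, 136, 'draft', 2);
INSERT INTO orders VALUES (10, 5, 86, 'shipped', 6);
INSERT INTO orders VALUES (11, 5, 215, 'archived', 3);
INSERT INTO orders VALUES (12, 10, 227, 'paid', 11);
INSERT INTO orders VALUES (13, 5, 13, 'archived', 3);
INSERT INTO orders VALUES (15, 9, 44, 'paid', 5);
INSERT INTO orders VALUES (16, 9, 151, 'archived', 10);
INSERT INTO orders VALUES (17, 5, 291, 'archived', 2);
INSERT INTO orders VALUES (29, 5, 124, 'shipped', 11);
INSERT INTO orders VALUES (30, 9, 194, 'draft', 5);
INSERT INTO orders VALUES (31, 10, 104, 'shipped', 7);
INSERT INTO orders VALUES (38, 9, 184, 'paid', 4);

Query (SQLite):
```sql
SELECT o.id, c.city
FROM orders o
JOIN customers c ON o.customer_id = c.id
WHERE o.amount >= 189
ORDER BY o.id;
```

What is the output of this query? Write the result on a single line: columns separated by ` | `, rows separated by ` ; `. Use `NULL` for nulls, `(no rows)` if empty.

4 | Izmir ; 6 | Cairo ; 11 | Izmir ; 12 | Berlin ; 17 | Izmir ; 30 | Cairo

Each orders row matches the customers row where customer_id = customers.id.
Then keep rows with o.amount >= 189.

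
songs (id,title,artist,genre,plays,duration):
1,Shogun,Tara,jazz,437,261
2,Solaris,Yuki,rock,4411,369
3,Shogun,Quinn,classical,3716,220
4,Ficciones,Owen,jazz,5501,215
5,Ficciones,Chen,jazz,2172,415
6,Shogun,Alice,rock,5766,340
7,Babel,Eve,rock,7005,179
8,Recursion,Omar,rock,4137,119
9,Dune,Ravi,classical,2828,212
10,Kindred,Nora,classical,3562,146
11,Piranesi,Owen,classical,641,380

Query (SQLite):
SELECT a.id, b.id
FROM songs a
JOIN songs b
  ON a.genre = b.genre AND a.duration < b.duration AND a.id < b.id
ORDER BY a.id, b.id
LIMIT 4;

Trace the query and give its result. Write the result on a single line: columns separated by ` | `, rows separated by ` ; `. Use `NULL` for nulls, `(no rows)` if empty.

1 | 5 ; 3 | 11 ; 4 | 5 ; 9 | 11

Pairs (a,b) with same genre, a.duration < b.duration, a.id < b.id.
genre groups: classical:{3,9,10,11} jazz:{1,4,5} rock:{2,6,7,8}
Ordered by (a.id, b.id); first 4.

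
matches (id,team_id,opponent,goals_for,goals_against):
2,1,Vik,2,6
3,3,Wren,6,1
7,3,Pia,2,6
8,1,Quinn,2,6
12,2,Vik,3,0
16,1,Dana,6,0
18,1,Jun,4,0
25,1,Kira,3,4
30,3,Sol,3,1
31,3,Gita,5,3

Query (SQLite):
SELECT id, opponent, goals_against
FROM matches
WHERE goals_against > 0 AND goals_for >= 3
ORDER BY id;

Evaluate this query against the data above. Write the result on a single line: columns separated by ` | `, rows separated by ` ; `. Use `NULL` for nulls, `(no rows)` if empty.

3 | Wren | 1 ; 25 | Kira | 4 ; 30 | Sol | 1 ; 31 | Gita | 3

goals_against > 0: ids {2, 3, 7, 8, 25, 30, 31}
goals_for >= 3: ids {3, 12, 16, 18, 25, 30, 31}
Combine with AND.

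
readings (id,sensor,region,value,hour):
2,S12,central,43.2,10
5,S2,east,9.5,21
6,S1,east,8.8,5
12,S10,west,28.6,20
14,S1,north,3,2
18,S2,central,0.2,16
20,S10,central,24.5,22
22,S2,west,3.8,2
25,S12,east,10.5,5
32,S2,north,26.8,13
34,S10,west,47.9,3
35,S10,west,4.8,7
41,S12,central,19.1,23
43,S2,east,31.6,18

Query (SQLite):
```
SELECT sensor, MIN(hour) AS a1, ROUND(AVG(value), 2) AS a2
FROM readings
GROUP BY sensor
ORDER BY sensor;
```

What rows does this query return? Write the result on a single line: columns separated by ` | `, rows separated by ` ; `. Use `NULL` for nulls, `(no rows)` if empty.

Group readings by sensor.
Per group compute: MIN(hour), ROUND(AVG(value), 2).
  S1: ids {6, 14} → MIN(hour)=2, ROUND(AVG(value), 2)=5.9
  S10: ids {12, 20, 34, 35} → MIN(hour)=3, ROUND(AVG(value), 2)=26.45
  S12: ids {2, 25, 41} → MIN(hour)=5, ROUND(AVG(value), 2)=24.27
  S2: ids {5, 18, 22, 32, 43} → MIN(hour)=2, ROUND(AVG(value), 2)=14.38

S1 | 2 | 5.9 ; S10 | 3 | 26.45 ; S12 | 5 | 24.27 ; S2 | 2 | 14.38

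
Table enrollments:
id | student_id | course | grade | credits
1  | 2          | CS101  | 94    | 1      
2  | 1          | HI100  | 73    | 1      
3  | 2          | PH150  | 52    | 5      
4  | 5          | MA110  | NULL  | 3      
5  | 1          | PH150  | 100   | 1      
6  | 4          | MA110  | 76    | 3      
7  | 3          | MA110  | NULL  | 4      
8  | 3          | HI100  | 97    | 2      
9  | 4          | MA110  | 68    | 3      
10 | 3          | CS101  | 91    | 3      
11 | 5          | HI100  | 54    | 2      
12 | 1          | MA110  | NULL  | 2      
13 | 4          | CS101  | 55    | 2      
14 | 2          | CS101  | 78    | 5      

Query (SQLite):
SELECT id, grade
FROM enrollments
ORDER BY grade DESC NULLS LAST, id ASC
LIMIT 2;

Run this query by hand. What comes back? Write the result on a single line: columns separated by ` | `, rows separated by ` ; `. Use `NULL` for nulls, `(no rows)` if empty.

5 | 100 ; 8 | 97

Sort by grade desc, tiebreak id asc: (100, id=5), (97, id=8), (94, id=1), (91, id=10), (78, id=14) …. Take first 2.
NULLS LAST: NULL grade rows go after all non-NULL rows (among themselves ordered by id asc).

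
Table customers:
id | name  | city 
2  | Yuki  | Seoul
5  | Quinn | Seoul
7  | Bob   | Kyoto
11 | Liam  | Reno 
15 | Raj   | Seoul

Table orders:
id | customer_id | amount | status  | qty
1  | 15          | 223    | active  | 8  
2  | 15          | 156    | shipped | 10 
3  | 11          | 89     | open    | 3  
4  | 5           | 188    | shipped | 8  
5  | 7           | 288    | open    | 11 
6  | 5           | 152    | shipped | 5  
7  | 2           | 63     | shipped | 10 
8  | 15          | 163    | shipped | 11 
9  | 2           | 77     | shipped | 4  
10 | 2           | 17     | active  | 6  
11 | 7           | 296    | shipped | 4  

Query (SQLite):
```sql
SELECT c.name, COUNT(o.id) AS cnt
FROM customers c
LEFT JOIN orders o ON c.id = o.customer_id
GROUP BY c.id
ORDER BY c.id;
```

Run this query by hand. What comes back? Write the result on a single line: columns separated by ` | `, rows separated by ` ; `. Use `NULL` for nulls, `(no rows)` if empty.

Yuki | 3 ; Quinn | 2 ; Bob | 2 ; Liam | 1 ; Raj | 3

LEFT JOIN keeps every customers row; unmatched ones get NULL for orders columns.
Group by customers.id and compute COUNT(o.id). COUNT(col) of an all-NULL group is 0.
  2: ids {7, 9, 10} → COUNT(o.id)=3
  5: ids {4, 6} → COUNT(o.id)=2
  7: ids {5, 11} → COUNT(o.id)=2
  11: ids {3} → COUNT(o.id)=1
  15: ids {1, 2, 8} → COUNT(o.id)=3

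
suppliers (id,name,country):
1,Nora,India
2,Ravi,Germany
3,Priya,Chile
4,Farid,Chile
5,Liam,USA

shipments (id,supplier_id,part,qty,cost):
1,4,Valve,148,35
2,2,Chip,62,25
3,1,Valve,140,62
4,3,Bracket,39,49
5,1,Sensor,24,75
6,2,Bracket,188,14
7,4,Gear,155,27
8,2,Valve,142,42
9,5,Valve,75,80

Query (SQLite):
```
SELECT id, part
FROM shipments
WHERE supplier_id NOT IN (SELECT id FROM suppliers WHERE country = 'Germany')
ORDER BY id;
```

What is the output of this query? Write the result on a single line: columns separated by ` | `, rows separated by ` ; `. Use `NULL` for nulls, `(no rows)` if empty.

1 | Valve ; 3 | Valve ; 4 | Bracket ; 5 | Sensor ; 7 | Gear ; 9 | Valve

Inner query: suppliers.id where country = 'Germany'.
Outer: keep shipments rows whose supplier_id is not in that set.
Inner query → {2}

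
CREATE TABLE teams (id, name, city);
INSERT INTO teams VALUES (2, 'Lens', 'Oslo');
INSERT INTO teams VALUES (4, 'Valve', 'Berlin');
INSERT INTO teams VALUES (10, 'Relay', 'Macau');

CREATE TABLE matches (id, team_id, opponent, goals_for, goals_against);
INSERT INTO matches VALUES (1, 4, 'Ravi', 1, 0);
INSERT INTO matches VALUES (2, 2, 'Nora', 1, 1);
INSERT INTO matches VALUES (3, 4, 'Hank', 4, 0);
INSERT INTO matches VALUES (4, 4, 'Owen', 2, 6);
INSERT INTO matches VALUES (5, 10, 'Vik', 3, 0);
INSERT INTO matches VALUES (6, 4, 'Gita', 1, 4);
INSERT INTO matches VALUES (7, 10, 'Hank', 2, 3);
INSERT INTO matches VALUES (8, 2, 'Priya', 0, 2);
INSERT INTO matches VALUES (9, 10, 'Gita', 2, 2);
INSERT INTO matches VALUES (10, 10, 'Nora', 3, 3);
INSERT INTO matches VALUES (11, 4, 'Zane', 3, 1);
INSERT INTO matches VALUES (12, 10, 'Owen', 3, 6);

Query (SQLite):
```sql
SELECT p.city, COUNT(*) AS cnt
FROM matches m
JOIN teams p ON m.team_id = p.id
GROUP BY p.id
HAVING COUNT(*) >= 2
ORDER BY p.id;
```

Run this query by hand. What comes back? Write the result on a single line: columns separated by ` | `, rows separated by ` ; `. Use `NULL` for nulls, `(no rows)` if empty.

Oslo | 2 ; Berlin | 5 ; Macau | 5

Join each matches row to its teams via team_id.
Group joined rows by teams.id; compute COUNT(*) per group.
HAVING: keep groups with count ≥ 2.
  2: ids {2, 8} → COUNT(*)=2
  4: ids {1, 3, 4, 6, 11} → COUNT(*)=5
  10: ids {5, 7, 9, 10, 12} → COUNT(*)=5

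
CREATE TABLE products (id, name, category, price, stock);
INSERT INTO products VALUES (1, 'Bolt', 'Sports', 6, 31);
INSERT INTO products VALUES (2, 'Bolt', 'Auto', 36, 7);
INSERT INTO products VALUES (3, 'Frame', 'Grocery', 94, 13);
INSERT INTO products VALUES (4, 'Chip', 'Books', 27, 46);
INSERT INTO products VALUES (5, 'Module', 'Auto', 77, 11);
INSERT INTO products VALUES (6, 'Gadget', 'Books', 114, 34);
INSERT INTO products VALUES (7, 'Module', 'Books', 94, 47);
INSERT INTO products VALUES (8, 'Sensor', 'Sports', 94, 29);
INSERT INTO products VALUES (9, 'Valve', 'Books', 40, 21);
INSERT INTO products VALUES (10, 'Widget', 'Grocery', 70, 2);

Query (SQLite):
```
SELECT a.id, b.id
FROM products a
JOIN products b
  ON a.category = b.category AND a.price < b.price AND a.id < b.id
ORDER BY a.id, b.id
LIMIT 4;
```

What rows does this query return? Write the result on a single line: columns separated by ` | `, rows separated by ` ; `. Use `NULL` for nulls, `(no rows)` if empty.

Pairs (a,b) with same category, a.price < b.price, a.id < b.id.
category groups: Auto:{2,5} Books:{4,6,7,9} Grocery:{3,10} Sports:{1,8}
Ordered by (a.id, b.id); first 4.

1 | 8 ; 2 | 5 ; 4 | 6 ; 4 | 7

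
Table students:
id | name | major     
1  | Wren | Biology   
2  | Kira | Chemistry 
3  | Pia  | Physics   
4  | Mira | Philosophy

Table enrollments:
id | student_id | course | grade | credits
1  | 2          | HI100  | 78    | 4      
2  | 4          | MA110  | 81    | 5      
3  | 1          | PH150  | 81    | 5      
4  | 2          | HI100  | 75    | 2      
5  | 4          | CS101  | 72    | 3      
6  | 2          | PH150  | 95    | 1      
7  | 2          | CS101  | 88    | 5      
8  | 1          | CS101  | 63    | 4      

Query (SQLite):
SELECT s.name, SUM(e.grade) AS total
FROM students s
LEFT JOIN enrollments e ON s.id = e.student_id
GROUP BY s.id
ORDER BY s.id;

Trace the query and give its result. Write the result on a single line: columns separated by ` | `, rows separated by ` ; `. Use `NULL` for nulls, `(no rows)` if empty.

Wren | 144 ; Kira | 336 ; Pia | NULL ; Mira | 153

LEFT JOIN keeps every students row; unmatched ones get NULL for enrollments columns.
Group by students.id and compute SUM(e.grade). SUM over an all-NULL group is NULL.
  1: ids {3, 8} → SUM(e.grade)=144
  2: ids {1, 4, 6, 7} → SUM(e.grade)=336
  3: ids {—} → SUM(e.grade)=NULL
  4: ids {2, 5} → SUM(e.grade)=153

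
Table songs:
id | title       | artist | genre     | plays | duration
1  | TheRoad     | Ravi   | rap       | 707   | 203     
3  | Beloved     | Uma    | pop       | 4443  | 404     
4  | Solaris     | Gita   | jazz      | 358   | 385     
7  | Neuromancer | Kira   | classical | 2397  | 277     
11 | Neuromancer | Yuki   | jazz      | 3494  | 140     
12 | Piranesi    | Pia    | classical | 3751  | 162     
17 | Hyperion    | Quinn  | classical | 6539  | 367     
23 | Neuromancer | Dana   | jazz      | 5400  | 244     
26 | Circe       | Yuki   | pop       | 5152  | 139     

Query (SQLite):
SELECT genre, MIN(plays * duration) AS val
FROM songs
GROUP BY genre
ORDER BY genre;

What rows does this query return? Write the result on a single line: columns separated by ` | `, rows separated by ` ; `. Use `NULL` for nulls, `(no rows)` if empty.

For each row compute plays * duration.
Group by genre; take MIN of the expression per group.
  classical: ids {7, 12, 17} → MIN(plays * duration)=607662
  jazz: ids {4, 11, 23} → MIN(plays * duration)=137830
  pop: ids {3, 26} → MIN(plays * duration)=716128
  rap: ids {1} → MIN(plays * duration)=143521

classical | 607662 ; jazz | 137830 ; pop | 716128 ; rap | 143521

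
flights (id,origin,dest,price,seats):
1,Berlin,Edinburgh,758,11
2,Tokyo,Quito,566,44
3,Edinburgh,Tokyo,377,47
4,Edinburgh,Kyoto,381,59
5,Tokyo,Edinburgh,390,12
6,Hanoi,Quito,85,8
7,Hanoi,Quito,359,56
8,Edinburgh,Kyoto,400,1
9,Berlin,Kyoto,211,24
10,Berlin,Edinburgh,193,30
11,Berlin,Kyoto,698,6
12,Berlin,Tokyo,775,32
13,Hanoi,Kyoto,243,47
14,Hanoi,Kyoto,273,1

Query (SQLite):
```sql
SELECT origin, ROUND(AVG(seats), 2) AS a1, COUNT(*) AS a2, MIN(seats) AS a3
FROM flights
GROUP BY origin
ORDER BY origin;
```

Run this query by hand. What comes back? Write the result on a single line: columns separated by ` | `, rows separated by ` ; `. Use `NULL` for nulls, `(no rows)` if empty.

Berlin | 20.6 | 5 | 6 ; Edinburgh | 35.67 | 3 | 1 ; Hanoi | 28 | 4 | 1 ; Tokyo | 28 | 2 | 12

Group flights by origin.
Per group compute: ROUND(AVG(seats), 2), COUNT(*), MIN(seats).
  Berlin: ids {1, 9, 10, 11, 12} → ROUND(AVG(seats), 2)=20.6, COUNT(*)=5, MIN(seats)=6
  Edinburgh: ids {3, 4, 8} → ROUND(AVG(seats), 2)=35.67, COUNT(*)=3, MIN(seats)=1
  Hanoi: ids {6, 7, 13, 14} → ROUND(AVG(seats), 2)=28, COUNT(*)=4, MIN(seats)=1
  Tokyo: ids {2, 5} → ROUND(AVG(seats), 2)=28, COUNT(*)=2, MIN(seats)=12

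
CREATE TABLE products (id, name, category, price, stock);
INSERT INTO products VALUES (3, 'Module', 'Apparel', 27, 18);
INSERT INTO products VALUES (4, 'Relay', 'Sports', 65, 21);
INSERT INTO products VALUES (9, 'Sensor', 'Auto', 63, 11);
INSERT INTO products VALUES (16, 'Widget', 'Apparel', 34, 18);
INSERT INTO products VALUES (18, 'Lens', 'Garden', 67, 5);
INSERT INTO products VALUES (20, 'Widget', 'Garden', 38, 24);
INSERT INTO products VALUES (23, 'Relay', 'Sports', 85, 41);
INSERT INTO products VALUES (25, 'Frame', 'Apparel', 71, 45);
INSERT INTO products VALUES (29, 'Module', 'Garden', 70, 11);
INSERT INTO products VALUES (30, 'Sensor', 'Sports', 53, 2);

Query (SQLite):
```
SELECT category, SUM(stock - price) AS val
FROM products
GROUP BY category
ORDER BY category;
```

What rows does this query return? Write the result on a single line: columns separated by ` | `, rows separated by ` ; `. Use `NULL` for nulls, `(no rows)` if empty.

For each row compute stock - price.
Group by category; take SUM of the expression per group.
  Apparel: ids {3, 16, 25} → SUM(stock - price)=-51
  Auto: ids {9} → SUM(stock - price)=-52
  Garden: ids {18, 20, 29} → SUM(stock - price)=-135
  Sports: ids {4, 23, 30} → SUM(stock - price)=-139

Apparel | -51 ; Auto | -52 ; Garden | -135 ; Sports | -139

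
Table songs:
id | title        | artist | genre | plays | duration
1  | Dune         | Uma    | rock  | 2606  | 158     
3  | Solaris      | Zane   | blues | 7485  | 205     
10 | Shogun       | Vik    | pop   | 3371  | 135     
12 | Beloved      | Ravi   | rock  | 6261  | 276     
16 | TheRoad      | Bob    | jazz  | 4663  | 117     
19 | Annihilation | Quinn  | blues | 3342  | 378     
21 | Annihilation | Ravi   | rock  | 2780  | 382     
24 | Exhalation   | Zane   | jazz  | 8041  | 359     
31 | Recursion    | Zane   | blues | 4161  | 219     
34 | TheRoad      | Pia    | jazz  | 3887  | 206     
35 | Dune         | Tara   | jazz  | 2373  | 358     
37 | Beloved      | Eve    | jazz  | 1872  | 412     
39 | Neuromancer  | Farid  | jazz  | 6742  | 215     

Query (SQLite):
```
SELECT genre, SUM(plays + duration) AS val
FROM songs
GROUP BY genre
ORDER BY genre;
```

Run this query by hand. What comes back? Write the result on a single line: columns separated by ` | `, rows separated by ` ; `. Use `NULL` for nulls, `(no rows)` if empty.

For each row compute plays + duration.
Group by genre; take SUM of the expression per group.
  blues: ids {3, 19, 31} → SUM(plays + duration)=15790
  jazz: ids {16, 24, 34, 35, 37, 39} → SUM(plays + duration)=29245
  pop: ids {10} → SUM(plays + duration)=3506
  rock: ids {1, 12, 21} → SUM(plays + duration)=12463

blues | 15790 ; jazz | 29245 ; pop | 3506 ; rock | 12463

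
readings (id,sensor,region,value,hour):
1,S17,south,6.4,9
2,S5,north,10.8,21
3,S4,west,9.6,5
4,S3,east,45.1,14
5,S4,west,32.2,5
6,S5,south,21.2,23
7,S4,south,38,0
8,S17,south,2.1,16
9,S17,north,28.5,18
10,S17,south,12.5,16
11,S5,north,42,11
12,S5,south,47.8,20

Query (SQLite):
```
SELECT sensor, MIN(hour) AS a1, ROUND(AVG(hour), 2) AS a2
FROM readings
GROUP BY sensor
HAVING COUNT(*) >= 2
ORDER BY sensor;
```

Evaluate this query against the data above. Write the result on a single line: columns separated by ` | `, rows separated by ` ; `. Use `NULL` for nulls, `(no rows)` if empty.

Group readings by sensor.
Per group compute: MIN(hour), ROUND(AVG(hour), 2).
HAVING: drop groups with fewer than 2 rows.
  S17: ids {1, 8, 9, 10} → MIN(hour)=9, ROUND(AVG(hour), 2)=14.75
  S3: ids {4} → MIN(hour)=14, ROUND(AVG(hour), 2)=14
  S4: ids {3, 5, 7} → MIN(hour)=0, ROUND(AVG(hour), 2)=3.33
  S5: ids {2, 6, 11, 12} → MIN(hour)=11, ROUND(AVG(hour), 2)=18.75

S17 | 9 | 14.75 ; S4 | 0 | 3.33 ; S5 | 11 | 18.75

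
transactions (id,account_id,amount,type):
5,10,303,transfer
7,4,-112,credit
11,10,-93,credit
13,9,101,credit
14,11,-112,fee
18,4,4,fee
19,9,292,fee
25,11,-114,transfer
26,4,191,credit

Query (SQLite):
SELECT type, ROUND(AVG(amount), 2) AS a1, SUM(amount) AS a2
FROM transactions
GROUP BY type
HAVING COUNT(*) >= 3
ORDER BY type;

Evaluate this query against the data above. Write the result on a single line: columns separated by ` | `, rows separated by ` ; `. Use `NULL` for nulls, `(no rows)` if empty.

Group transactions by type.
Per group compute: ROUND(AVG(amount), 2), SUM(amount).
HAVING: drop groups with fewer than 3 rows.
  credit: ids {7, 11, 13, 26} → ROUND(AVG(amount), 2)=21.75, SUM(amount)=87
  fee: ids {14, 18, 19} → ROUND(AVG(amount), 2)=61.33, SUM(amount)=184
  transfer: ids {5, 25} → ROUND(AVG(amount), 2)=94.5, SUM(amount)=189

credit | 21.75 | 87 ; fee | 61.33 | 184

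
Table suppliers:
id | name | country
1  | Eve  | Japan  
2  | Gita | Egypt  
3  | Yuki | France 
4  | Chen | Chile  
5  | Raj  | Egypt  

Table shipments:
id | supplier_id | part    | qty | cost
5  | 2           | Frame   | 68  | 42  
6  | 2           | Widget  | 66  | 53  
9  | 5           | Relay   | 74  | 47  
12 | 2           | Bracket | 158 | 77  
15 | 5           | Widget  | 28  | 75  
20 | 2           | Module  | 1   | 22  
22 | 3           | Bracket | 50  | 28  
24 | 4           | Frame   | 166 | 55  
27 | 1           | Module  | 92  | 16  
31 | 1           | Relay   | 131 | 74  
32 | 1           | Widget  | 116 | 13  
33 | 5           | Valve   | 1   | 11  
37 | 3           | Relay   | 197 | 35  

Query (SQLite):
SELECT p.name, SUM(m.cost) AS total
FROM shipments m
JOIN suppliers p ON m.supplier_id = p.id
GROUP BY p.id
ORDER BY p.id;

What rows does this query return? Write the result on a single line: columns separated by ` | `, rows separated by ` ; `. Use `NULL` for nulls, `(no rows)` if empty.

Eve | 103 ; Gita | 194 ; Yuki | 63 ; Chen | 55 ; Raj | 133

Join each shipments row to its suppliers via supplier_id.
Group joined rows by suppliers.id; compute SUM(m.cost) per group.
  1: ids {27, 31, 32} → SUM(m.cost)=103
  2: ids {5, 6, 12, 20} → SUM(m.cost)=194
  3: ids {22, 37} → SUM(m.cost)=63
  4: ids {24} → SUM(m.cost)=55
  5: ids {9, 15, 33} → SUM(m.cost)=133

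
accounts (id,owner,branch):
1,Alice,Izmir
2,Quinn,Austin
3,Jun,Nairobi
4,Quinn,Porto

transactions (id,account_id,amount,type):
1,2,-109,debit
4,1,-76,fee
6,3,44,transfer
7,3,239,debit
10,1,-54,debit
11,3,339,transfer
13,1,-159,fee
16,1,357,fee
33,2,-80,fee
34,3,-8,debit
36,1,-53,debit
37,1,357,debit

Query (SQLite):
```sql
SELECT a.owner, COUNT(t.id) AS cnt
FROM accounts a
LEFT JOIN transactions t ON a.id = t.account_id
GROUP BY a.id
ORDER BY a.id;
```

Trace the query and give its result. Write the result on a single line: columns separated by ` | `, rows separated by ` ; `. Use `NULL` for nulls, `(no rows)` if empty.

Alice | 6 ; Quinn | 2 ; Jun | 4 ; Quinn | 0

LEFT JOIN keeps every accounts row; unmatched ones get NULL for transactions columns.
Group by accounts.id and compute COUNT(t.id). COUNT(col) of an all-NULL group is 0.
  1: ids {4, 10, 13, 16, 36, 37} → COUNT(t.id)=6
  2: ids {1, 33} → COUNT(t.id)=2
  3: ids {6, 7, 11, 34} → COUNT(t.id)=4
  4: ids {—} → COUNT(t.id)=0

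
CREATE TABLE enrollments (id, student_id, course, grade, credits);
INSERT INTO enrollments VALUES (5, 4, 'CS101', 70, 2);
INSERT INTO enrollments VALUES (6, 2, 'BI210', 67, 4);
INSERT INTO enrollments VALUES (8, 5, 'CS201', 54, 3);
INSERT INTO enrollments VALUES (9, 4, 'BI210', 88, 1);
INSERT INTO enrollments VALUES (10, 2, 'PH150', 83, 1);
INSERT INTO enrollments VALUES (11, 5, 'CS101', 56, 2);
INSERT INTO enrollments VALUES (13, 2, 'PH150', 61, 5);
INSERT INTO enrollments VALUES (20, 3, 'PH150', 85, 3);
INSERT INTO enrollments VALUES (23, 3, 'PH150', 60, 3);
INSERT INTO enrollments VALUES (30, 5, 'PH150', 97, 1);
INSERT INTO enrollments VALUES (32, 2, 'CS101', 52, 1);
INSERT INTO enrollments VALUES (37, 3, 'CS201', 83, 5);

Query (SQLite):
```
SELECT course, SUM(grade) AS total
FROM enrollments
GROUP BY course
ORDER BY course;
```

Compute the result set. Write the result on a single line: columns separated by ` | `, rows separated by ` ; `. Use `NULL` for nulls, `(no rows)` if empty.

Partition enrollments by course; compute SUM(grade) within each group.
  BI210: ids {6, 9} → SUM(grade)=155
  CS101: ids {5, 11, 32} → SUM(grade)=178
  CS201: ids {8, 37} → SUM(grade)=137
  PH150: ids {10, 13, 20, 23, 30} → SUM(grade)=386

BI210 | 155 ; CS101 | 178 ; CS201 | 137 ; PH150 | 386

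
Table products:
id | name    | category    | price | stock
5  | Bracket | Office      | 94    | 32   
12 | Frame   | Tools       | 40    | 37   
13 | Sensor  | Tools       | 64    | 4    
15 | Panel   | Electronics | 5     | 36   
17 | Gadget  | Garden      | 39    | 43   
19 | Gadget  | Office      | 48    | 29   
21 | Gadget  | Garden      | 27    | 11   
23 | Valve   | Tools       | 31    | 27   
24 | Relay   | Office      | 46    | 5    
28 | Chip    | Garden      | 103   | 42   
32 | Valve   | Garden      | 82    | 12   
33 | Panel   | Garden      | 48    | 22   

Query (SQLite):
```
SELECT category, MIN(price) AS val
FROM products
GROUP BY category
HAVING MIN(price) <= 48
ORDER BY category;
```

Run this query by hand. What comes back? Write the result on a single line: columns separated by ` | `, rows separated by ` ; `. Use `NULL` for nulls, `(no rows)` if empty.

Electronics | 5 ; Garden | 27 ; Office | 46 ; Tools | 31

Partition products by category; compute MIN(price) within each group.
HAVING: keep groups where MIN(price) <= 48.
  Electronics: ids {15} → MIN(price)=5
  Garden: ids {17, 21, 28, 32, 33} → MIN(price)=27
  Office: ids {5, 19, 24} → MIN(price)=46
  Tools: ids {12, 13, 23} → MIN(price)=31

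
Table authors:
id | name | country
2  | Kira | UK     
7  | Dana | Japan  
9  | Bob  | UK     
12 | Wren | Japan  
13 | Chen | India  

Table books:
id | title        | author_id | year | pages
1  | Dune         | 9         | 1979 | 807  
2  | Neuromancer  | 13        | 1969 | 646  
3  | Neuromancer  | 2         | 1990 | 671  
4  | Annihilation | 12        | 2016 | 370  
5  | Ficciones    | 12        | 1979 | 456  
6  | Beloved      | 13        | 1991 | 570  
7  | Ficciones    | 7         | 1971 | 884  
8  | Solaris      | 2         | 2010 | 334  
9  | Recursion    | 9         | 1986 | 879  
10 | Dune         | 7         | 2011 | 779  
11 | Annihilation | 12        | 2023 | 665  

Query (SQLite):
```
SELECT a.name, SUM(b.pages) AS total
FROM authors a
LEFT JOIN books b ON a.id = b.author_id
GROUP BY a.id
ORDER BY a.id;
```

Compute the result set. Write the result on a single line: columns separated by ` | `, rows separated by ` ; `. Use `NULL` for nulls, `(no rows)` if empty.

Kira | 1005 ; Dana | 1663 ; Bob | 1686 ; Wren | 1491 ; Chen | 1216

LEFT JOIN keeps every authors row; unmatched ones get NULL for books columns.
Group by authors.id and compute SUM(b.pages). SUM over an all-NULL group is NULL.
  2: ids {3, 8} → SUM(b.pages)=1005
  7: ids {7, 10} → SUM(b.pages)=1663
  9: ids {1, 9} → SUM(b.pages)=1686
  12: ids {4, 5, 11} → SUM(b.pages)=1491
  13: ids {2, 6} → SUM(b.pages)=1216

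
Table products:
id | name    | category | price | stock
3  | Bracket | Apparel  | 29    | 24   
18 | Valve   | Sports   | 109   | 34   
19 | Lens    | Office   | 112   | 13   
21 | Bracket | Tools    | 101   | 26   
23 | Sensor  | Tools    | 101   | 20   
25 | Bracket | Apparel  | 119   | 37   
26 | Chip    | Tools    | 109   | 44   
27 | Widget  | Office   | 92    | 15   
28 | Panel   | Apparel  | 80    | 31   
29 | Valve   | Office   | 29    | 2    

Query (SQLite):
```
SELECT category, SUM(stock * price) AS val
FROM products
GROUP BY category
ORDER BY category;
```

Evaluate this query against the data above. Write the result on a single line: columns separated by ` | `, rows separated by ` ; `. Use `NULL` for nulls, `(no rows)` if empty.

For each row compute stock * price.
Group by category; take SUM of the expression per group.
  Apparel: ids {3, 25, 28} → SUM(stock * price)=7579
  Office: ids {19, 27, 29} → SUM(stock * price)=2894
  Sports: ids {18} → SUM(stock * price)=3706
  Tools: ids {21, 23, 26} → SUM(stock * price)=9442

Apparel | 7579 ; Office | 2894 ; Sports | 3706 ; Tools | 9442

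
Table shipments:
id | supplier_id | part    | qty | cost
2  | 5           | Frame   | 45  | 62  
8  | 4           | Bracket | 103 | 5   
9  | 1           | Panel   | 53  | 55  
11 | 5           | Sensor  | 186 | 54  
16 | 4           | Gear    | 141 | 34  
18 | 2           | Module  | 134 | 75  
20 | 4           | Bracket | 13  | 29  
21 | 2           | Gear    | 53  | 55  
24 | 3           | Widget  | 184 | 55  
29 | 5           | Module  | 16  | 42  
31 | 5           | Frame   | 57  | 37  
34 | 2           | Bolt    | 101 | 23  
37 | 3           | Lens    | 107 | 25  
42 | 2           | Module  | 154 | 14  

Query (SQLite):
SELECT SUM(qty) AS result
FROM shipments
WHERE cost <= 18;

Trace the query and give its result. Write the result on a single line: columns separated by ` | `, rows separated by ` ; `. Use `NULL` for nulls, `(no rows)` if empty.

257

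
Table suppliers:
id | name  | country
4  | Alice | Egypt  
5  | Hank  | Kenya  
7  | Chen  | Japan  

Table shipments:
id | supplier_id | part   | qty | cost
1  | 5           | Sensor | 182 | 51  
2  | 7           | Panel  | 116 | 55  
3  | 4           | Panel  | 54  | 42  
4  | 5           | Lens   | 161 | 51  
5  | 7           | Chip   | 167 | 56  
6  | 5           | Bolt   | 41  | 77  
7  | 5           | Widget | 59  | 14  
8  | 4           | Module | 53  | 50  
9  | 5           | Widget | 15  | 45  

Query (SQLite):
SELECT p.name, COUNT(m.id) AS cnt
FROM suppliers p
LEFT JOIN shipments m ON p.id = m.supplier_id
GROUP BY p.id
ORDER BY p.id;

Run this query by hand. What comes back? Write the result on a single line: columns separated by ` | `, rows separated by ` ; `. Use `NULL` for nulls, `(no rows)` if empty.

LEFT JOIN keeps every suppliers row; unmatched ones get NULL for shipments columns.
Group by suppliers.id and compute COUNT(m.id). COUNT(col) of an all-NULL group is 0.
  4: ids {3, 8} → COUNT(m.id)=2
  5: ids {1, 4, 6, 7, 9} → COUNT(m.id)=5
  7: ids {2, 5} → COUNT(m.id)=2

Alice | 2 ; Hank | 5 ; Chen | 2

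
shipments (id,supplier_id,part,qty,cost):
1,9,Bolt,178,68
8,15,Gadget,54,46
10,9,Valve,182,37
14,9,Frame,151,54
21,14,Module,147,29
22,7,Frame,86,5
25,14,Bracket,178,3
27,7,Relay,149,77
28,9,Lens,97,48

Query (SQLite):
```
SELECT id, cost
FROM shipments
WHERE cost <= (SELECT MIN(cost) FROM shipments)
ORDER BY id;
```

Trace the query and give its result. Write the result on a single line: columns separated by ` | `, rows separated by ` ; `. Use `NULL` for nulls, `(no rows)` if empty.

Scalar subquery: MIN(cost) over all shipments rows = 3.
Keep rows where cost <= that value.

25 | 3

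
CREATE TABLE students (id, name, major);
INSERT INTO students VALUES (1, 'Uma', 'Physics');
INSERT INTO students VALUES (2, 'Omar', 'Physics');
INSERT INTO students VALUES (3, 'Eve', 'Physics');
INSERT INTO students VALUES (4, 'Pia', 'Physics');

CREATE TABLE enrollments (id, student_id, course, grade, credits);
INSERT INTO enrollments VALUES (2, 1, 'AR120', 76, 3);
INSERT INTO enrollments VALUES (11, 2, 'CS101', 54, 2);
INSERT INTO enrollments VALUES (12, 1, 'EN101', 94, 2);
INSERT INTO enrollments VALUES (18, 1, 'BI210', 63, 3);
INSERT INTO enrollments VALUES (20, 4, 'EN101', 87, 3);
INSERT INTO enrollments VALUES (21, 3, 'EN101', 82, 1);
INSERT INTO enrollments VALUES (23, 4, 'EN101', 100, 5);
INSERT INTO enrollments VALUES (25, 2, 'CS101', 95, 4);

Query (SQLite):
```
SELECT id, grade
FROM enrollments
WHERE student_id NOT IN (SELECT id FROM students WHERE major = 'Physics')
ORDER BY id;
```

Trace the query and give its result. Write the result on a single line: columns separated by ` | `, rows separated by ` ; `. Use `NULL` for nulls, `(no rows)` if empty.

Inner query: students.id where major = 'Physics'.
Outer: keep enrollments rows whose student_id is not in that set.
Inner query → {1, 2, 3, 4}

(no rows)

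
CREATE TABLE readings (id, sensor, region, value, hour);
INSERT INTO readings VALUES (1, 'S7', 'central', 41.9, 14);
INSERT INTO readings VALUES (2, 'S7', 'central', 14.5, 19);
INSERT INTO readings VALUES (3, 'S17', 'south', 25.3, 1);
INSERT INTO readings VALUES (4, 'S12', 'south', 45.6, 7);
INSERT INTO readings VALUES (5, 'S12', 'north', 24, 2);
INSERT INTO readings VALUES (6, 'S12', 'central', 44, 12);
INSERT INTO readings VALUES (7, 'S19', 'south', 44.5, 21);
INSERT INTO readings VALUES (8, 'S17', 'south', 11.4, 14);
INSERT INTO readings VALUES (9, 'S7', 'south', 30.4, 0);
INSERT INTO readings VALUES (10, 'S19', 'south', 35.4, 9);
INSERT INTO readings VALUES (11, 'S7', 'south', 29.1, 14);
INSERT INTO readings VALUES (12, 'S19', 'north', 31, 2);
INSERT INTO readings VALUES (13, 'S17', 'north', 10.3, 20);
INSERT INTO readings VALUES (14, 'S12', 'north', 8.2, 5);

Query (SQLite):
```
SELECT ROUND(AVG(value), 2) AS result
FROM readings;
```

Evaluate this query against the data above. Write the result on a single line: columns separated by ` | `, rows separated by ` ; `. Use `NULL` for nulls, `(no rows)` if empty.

28.26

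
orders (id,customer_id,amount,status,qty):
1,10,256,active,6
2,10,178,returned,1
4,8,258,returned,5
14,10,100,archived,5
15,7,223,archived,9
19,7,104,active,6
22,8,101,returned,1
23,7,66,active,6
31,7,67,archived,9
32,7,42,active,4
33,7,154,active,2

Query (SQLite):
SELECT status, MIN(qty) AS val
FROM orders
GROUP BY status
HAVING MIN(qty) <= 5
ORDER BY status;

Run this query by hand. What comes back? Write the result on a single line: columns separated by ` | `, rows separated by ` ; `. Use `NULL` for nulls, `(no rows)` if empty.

active | 2 ; archived | 5 ; returned | 1

Partition orders by status; compute MIN(qty) within each group.
HAVING: keep groups where MIN(qty) <= 5.
  active: ids {1, 19, 23, 32, 33} → MIN(qty)=2
  archived: ids {14, 15, 31} → MIN(qty)=5
  returned: ids {2, 4, 22} → MIN(qty)=1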